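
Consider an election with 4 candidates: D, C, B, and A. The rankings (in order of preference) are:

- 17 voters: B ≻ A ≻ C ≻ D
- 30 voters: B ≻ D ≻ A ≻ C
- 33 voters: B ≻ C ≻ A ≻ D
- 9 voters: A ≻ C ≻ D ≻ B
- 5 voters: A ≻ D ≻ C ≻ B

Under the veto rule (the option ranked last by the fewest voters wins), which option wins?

A

Last-place votes: D 50, C 30, B 14, A 0.
A is ranked last by the fewest voters, so A wins.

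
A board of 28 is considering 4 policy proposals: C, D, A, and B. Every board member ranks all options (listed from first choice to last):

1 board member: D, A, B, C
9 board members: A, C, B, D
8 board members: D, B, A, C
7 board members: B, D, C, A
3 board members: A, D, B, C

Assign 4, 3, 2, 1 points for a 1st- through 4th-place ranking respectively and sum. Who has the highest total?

B

C: 1·1 + 9·3 + 8·1 + 7·2 + 3·1 = 53
D: 1·4 + 9·1 + 8·4 + 7·3 + 3·3 = 75
A: 1·3 + 9·4 + 8·2 + 7·1 + 3·4 = 74
B: 1·2 + 9·2 + 8·3 + 7·4 + 3·2 = 78
B has the highest Borda score (78).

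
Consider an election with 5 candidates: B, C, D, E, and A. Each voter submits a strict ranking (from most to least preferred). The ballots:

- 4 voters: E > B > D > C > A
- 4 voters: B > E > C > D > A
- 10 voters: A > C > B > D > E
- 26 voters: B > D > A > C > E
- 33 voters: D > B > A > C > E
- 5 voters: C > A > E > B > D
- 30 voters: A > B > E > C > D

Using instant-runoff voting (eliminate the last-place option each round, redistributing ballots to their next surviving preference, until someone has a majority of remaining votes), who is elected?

B

Round 1: B 30, C 5, D 33, E 4, A 40. Eliminate E.
Round 2: B 34, C 5, D 33, A 40. Eliminate C.
Round 3: B 34, D 33, A 45. Eliminate D.
Round 4: B 67, A 45. B has a majority.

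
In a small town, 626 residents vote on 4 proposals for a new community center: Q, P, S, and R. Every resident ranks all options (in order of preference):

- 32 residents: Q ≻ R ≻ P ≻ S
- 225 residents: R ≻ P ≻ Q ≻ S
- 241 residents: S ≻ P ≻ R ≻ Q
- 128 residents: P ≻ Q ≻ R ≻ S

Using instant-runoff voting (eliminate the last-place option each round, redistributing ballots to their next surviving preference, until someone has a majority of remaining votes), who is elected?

R

Round 1: Q 32, P 128, S 241, R 225. Eliminate Q.
Round 2: P 128, S 241, R 257. Eliminate P.
Round 3: S 241, R 385. R has a majority.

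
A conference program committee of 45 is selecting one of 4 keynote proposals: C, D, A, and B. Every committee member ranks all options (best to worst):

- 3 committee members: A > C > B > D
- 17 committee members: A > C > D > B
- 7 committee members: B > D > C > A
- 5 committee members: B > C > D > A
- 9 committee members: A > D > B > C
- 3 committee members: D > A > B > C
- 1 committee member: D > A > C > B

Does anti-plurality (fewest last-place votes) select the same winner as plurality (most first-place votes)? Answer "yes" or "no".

no

Anti-plurality — last-place votes: C 12, D 3, A 12, B 18. Winner: D.
Plurality — first-place votes: C 0, D 4, A 29, B 12. Winner: A.
The two methods disagree.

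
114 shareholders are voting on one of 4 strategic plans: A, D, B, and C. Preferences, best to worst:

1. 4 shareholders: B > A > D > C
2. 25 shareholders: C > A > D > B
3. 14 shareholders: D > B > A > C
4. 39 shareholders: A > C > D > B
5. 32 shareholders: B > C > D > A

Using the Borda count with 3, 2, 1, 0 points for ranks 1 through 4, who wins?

C

A: 4·2 + 25·2 + 14·1 + 39·3 + 32·0 = 189
D: 4·1 + 25·1 + 14·3 + 39·1 + 32·1 = 142
B: 4·3 + 25·0 + 14·2 + 39·0 + 32·3 = 136
C: 4·0 + 25·3 + 14·0 + 39·2 + 32·2 = 217
C has the highest Borda score (217).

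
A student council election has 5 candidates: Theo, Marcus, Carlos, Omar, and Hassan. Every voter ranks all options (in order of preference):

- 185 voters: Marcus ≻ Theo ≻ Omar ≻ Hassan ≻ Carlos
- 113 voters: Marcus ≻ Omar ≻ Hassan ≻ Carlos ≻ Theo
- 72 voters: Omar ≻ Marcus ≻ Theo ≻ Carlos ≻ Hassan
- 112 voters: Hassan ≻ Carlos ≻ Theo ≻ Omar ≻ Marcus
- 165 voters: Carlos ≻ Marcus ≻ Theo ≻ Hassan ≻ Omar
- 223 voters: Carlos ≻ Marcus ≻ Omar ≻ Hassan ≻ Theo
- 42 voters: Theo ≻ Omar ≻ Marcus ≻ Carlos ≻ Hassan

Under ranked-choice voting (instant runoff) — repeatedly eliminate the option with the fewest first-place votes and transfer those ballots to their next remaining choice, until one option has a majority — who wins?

Round 1: Theo 42, Marcus 298, Carlos 388, Omar 72, Hassan 112. Eliminate Theo.
Round 2: Marcus 298, Carlos 388, Omar 114, Hassan 112. Eliminate Hassan.
Round 3: Marcus 298, Carlos 500, Omar 114. Carlos has a majority.

Carlos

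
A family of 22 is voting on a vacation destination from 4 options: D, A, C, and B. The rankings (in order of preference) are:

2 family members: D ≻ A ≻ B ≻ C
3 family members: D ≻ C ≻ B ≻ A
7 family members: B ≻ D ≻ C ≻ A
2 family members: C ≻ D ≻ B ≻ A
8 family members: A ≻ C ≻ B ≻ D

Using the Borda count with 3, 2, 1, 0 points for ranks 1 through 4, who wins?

D: 2·3 + 3·3 + 7·2 + 2·2 + 8·0 = 33
A: 2·2 + 3·0 + 7·0 + 2·0 + 8·3 = 28
C: 2·0 + 3·2 + 7·1 + 2·3 + 8·2 = 35
B: 2·1 + 3·1 + 7·3 + 2·1 + 8·1 = 36
B has the highest Borda score (36).

B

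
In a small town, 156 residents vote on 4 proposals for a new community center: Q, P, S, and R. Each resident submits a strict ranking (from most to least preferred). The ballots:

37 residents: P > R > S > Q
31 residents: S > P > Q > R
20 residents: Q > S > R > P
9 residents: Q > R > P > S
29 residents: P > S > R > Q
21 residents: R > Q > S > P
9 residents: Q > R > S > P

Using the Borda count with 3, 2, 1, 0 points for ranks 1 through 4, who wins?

Q: 37·0 + 31·1 + 20·3 + 9·3 + 29·0 + 21·2 + 9·3 = 187
P: 37·3 + 31·2 + 20·0 + 9·1 + 29·3 + 21·0 + 9·0 = 269
S: 37·1 + 31·3 + 20·2 + 9·0 + 29·2 + 21·1 + 9·1 = 258
R: 37·2 + 31·0 + 20·1 + 9·2 + 29·1 + 21·3 + 9·2 = 222
P has the highest Borda score (269).

P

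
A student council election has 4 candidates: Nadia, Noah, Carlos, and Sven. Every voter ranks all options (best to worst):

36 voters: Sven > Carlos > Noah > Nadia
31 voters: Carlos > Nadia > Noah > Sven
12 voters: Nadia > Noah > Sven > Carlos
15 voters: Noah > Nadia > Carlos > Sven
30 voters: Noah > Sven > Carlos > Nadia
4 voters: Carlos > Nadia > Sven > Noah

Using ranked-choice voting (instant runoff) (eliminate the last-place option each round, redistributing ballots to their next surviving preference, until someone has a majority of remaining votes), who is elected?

Noah

Round 1: Nadia 12, Noah 45, Carlos 35, Sven 36. Eliminate Nadia.
Round 2: Noah 57, Carlos 35, Sven 36. Eliminate Carlos.
Round 3: Noah 88, Sven 40. Noah has a majority.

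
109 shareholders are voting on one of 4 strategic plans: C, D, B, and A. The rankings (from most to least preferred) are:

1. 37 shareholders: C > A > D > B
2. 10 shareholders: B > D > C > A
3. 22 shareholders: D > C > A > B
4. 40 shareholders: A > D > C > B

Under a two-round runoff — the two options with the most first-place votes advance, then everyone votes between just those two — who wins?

C

Round 1 first-place votes: C 37, D 22, B 10, A 40.
A and C advance.
Runoff: A is preferred to C by 40 voters; C by 69.
C wins the runoff.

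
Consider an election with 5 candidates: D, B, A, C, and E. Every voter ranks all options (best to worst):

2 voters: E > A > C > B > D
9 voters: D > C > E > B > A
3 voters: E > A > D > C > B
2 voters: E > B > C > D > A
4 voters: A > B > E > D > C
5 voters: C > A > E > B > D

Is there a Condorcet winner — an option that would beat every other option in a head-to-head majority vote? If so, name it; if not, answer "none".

Checking pairwise contests:
B beats D 13–12.
A beats B 14–11.
C beats A 16–9.
D beats C 16–9.
C beats E 14–11.
Every option loses at least one head-to-head, so there is no Condorcet winner.

none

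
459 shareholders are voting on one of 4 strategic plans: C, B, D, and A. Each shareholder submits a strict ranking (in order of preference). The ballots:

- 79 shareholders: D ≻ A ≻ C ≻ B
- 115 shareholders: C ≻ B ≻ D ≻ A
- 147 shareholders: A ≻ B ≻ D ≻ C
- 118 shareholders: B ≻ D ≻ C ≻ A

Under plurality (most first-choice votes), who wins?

A

First-place votes: C 115, B 118, D 79, A 147.
A has the most first-place votes.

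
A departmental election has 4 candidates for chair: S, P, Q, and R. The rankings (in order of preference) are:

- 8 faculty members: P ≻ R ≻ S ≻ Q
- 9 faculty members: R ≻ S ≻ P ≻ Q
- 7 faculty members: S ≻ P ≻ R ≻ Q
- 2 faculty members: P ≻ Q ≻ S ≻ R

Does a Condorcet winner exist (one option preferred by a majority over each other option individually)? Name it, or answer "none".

Checking pairwise contests:
R beats S 17–9.
S beats P 16–10.
S beats Q 24–2.
P beats R 17–9.
Every option loses at least one head-to-head, so there is no Condorcet winner.

none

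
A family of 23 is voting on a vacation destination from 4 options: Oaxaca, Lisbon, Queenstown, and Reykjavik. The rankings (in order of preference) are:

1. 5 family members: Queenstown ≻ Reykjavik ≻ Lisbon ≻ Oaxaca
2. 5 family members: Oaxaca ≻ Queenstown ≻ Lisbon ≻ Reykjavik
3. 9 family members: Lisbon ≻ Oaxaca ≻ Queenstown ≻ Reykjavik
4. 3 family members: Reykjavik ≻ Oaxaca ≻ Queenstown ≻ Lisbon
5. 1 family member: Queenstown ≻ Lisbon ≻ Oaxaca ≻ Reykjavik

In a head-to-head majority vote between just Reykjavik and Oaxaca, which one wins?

Oaxaca

Voters preferring Reykjavik to Oaxaca: 8; preferring Oaxaca to Reykjavik: 15.
Oaxaca wins the head-to-head.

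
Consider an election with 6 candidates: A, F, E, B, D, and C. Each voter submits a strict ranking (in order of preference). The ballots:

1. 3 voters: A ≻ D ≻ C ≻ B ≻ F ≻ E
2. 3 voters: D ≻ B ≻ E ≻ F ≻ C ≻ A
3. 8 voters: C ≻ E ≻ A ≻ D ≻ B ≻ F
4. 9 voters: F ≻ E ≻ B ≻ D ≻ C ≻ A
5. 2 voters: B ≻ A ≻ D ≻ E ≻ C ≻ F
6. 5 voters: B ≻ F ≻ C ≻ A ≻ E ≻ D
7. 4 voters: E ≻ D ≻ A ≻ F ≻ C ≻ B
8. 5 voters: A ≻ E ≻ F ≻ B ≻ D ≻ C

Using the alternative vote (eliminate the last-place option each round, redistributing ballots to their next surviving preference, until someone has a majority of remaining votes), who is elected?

A

Round 1: A 8, F 9, E 4, B 7, D 3, C 8. Eliminate D.
Round 2: A 8, F 9, E 4, B 10, C 8. Eliminate E.
Round 3: A 12, F 9, B 10, C 8. Eliminate C.
Round 4: A 20, F 9, B 10. A has a majority.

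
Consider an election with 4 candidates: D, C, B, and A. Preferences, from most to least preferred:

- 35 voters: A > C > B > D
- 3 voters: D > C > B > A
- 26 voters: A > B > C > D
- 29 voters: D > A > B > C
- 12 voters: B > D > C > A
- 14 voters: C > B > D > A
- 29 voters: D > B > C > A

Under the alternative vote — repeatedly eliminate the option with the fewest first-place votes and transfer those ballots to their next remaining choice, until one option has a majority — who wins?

D

Round 1: D 61, C 14, B 12, A 61. Eliminate B.
Round 2: D 73, C 14, A 61. Eliminate C.
Round 3: D 87, A 61. D has a majority.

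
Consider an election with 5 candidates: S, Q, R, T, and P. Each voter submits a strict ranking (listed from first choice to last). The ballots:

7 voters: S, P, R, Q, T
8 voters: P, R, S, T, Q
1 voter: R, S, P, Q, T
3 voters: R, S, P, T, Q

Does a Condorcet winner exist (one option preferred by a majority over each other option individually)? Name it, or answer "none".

none

Checking pairwise contests:
R beats S 12–7.
S beats Q 19–0.
P beats R 15–4.
S beats T 19–0.
S beats P 11–8.
Every option loses at least one head-to-head, so there is no Condorcet winner.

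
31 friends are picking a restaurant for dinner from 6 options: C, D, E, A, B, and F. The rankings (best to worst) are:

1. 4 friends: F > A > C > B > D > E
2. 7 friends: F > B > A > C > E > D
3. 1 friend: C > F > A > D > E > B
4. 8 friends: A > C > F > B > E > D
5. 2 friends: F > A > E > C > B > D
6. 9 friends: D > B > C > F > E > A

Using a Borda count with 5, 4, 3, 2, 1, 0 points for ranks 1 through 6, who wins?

C: 4·3 + 7·2 + 1·5 + 8·4 + 2·2 + 9·3 = 94
D: 4·1 + 7·0 + 1·2 + 8·0 + 2·0 + 9·5 = 51
E: 4·0 + 7·1 + 1·1 + 8·1 + 2·3 + 9·1 = 31
A: 4·4 + 7·3 + 1·3 + 8·5 + 2·4 + 9·0 = 88
B: 4·2 + 7·4 + 1·0 + 8·2 + 2·1 + 9·4 = 90
F: 4·5 + 7·5 + 1·4 + 8·3 + 2·5 + 9·2 = 111
F has the highest Borda score (111).

F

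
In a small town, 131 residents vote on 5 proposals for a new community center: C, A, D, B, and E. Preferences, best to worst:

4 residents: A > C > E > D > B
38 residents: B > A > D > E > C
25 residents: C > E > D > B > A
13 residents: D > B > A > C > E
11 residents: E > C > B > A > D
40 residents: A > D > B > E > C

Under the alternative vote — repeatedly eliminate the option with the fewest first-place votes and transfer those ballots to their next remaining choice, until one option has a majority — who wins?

B

Round 1: C 25, A 44, D 13, B 38, E 11. Eliminate E.
Round 2: C 36, A 44, D 13, B 38. Eliminate D.
Round 3: C 36, A 44, B 51. Eliminate C.
Round 4: A 44, B 87. B has a majority.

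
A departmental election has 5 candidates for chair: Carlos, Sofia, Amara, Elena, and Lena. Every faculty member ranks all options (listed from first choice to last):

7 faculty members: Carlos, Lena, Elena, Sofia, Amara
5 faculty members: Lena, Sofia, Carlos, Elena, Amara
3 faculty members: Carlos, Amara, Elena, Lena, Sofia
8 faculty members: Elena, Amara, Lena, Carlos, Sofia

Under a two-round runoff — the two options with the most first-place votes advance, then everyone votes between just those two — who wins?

Carlos

Round 1 first-place votes: Carlos 10, Sofia 0, Amara 0, Elena 8, Lena 5.
Carlos and Elena advance.
Runoff: Carlos is preferred to Elena by 15 voters; Elena by 8.
Carlos wins the runoff.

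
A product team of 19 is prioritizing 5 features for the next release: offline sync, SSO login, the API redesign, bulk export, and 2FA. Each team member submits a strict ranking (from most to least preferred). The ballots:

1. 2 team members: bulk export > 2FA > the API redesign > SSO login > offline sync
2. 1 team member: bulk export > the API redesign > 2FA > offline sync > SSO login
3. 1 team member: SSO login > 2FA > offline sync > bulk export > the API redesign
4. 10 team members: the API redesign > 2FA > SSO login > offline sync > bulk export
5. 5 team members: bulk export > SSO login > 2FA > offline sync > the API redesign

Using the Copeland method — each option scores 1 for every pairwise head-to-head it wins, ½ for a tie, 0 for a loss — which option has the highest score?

the API redesign

offline sync: beats bulk export; loses to SSO login, the API redesign, and 2FA → score 1.
SSO login: beats offline sync and bulk export; loses to the API redesign and 2FA → score 2.
the API redesign: beats offline sync, SSO login, bulk export, and 2FA → score 4.
bulk export: loses to offline sync, SSO login, the API redesign, and 2FA → score 0.
2FA: beats offline sync, SSO login, and bulk export; loses to the API redesign → score 3.
the API redesign has the best pairwise record.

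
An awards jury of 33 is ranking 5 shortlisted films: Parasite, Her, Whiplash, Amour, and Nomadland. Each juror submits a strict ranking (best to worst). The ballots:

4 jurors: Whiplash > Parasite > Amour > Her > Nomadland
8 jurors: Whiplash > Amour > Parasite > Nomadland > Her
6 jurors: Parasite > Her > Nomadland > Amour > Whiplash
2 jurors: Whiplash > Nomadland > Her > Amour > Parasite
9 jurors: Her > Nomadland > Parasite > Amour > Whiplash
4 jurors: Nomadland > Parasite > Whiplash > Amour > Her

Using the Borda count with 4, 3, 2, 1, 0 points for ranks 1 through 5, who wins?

Parasite: 4·3 + 8·2 + 6·4 + 2·0 + 9·2 + 4·3 = 82
Her: 4·1 + 8·0 + 6·3 + 2·2 + 9·4 + 4·0 = 62
Whiplash: 4·4 + 8·4 + 6·0 + 2·4 + 9·0 + 4·2 = 64
Amour: 4·2 + 8·3 + 6·1 + 2·1 + 9·1 + 4·1 = 53
Nomadland: 4·0 + 8·1 + 6·2 + 2·3 + 9·3 + 4·4 = 69
Parasite has the highest Borda score (82).

Parasite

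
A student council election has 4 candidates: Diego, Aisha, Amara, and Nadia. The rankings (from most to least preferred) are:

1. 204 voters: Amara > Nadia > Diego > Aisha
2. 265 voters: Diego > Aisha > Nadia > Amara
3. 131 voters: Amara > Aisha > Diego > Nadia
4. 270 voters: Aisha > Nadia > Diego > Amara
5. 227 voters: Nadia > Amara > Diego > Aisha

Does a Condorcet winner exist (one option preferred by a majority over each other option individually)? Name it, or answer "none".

Checking pairwise contests:
Amara beats Diego 562–535.
Diego beats Aisha 696–401.
Nadia beats Amara 762–335.
Aisha beats Nadia 666–431.
Every option loses at least one head-to-head, so there is no Condorcet winner.

none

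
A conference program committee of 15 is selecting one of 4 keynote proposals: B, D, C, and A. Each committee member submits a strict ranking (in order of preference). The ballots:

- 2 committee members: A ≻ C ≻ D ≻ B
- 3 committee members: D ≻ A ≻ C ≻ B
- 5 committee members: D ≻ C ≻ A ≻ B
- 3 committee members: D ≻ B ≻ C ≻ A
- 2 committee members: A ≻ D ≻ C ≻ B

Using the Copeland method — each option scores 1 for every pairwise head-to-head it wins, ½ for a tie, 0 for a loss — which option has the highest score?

D

B: loses to D, C, and A → score 0.
D: beats B, C, and A → score 3.
C: beats B and A; loses to D → score 2.
A: beats B; loses to D and C → score 1.
D has the best pairwise record.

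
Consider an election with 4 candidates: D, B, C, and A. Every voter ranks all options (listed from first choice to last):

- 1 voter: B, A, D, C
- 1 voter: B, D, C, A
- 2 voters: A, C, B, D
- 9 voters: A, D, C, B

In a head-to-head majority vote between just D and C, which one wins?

Voters preferring D to C: 11; preferring C to D: 2.
D wins the head-to-head.

D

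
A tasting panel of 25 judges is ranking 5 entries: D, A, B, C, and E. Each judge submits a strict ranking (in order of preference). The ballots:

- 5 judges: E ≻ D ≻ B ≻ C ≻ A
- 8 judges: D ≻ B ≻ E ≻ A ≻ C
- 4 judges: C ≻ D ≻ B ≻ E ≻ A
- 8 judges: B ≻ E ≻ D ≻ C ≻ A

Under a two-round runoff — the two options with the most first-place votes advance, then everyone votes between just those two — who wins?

D

Round 1 first-place votes: D 8, A 0, B 8, C 4, E 5.
B and D advance.
Runoff: B is preferred to D by 8 voters; D by 17.
D wins the runoff.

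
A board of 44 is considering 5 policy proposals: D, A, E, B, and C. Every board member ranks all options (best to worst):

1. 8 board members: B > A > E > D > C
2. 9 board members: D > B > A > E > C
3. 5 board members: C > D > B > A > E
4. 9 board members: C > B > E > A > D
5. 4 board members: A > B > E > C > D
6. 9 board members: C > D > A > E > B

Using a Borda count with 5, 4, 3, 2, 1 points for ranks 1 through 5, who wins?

D: 8·2 + 9·5 + 5·4 + 9·1 + 4·1 + 9·4 = 130
A: 8·4 + 9·3 + 5·2 + 9·2 + 4·5 + 9·3 = 134
E: 8·3 + 9·2 + 5·1 + 9·3 + 4·3 + 9·2 = 104
B: 8·5 + 9·4 + 5·3 + 9·4 + 4·4 + 9·1 = 152
C: 8·1 + 9·1 + 5·5 + 9·5 + 4·2 + 9·5 = 140
B has the highest Borda score (152).

B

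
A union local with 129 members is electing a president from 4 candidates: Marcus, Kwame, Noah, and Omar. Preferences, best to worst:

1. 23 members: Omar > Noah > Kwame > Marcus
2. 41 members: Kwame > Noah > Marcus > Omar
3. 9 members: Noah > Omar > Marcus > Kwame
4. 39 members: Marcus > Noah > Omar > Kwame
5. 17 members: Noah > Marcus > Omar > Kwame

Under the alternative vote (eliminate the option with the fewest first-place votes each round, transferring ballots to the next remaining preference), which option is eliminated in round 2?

Round 1: Marcus 39, Kwame 41, Noah 26, Omar 23. Eliminate Omar.
Round 2: Marcus 39, Kwame 41, Noah 49. Eliminate Marcus.

Marcus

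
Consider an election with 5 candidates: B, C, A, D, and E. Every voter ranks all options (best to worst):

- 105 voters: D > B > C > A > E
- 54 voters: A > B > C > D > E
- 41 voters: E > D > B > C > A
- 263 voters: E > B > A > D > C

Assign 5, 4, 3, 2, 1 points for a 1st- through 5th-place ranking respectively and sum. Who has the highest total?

B

B: 105·4 + 54·4 + 41·3 + 263·4 = 1811
C: 105·3 + 54·3 + 41·2 + 263·1 = 822
A: 105·2 + 54·5 + 41·1 + 263·3 = 1310
D: 105·5 + 54·2 + 41·4 + 263·2 = 1323
E: 105·1 + 54·1 + 41·5 + 263·5 = 1679
B has the highest Borda score (1811).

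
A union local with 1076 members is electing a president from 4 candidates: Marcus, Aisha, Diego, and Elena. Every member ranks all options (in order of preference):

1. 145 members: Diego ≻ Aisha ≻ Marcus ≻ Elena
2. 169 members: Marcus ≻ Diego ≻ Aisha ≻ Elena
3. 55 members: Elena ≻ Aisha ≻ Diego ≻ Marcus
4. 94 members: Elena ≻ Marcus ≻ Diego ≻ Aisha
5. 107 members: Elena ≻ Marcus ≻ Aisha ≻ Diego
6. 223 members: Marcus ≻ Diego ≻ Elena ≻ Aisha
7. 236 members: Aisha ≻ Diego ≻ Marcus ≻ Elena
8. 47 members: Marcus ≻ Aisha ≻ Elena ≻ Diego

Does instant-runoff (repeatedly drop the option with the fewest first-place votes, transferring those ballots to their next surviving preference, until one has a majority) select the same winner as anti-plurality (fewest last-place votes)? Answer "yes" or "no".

yes

Instant-runoff — R1 Marcus 439, Aisha 236, Diego 145, Elena 256 (Diego out); R2 Marcus 439, Aisha 381, Elena 256 (Elena out); R3 Marcus 640, Aisha 436 (Marcus winner). Winner: Marcus.
Anti-plurality — last-place votes: Marcus 55, Aisha 317, Diego 154, Elena 550. Winner: Marcus.
The two methods agree.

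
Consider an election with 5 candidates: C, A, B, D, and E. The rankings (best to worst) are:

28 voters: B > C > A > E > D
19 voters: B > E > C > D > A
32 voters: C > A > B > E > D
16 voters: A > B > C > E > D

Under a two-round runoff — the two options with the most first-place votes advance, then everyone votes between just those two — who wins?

Round 1 first-place votes: C 32, A 16, B 47, D 0, E 0.
B and C advance.
Runoff: B is preferred to C by 63 voters; C by 32.
B wins the runoff.

B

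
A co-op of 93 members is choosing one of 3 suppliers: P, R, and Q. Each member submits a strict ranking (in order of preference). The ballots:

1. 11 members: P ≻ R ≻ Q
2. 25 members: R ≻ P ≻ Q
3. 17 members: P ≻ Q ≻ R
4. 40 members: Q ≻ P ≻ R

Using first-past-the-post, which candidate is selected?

First-place votes: P 28, R 25, Q 40.
Q has the most first-place votes.

Q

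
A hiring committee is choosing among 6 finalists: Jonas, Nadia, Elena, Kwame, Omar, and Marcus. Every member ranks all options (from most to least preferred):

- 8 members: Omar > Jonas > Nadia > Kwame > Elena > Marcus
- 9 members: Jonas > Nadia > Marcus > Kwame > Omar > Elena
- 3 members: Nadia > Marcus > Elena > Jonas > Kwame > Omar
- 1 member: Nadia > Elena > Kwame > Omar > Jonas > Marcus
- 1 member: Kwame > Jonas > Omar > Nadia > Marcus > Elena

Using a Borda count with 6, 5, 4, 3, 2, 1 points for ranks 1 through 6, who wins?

Jonas: 8·5 + 9·6 + 3·3 + 1·2 + 1·5 = 110
Nadia: 8·4 + 9·5 + 3·6 + 1·6 + 1·3 = 104
Elena: 8·2 + 9·1 + 3·4 + 1·5 + 1·1 = 43
Kwame: 8·3 + 9·3 + 3·2 + 1·4 + 1·6 = 67
Omar: 8·6 + 9·2 + 3·1 + 1·3 + 1·4 = 76
Marcus: 8·1 + 9·4 + 3·5 + 1·1 + 1·2 = 62
Jonas has the highest Borda score (110).

Jonas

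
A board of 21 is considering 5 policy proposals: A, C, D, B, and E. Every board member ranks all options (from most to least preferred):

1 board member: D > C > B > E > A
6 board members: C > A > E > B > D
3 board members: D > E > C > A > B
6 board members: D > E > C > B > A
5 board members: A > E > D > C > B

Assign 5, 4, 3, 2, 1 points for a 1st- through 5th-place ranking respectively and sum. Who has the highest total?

E

A: 1·1 + 6·4 + 3·2 + 6·1 + 5·5 = 62
C: 1·4 + 6·5 + 3·3 + 6·3 + 5·2 = 71
D: 1·5 + 6·1 + 3·5 + 6·5 + 5·3 = 71
B: 1·3 + 6·2 + 3·1 + 6·2 + 5·1 = 35
E: 1·2 + 6·3 + 3·4 + 6·4 + 5·4 = 76
E has the highest Borda score (76).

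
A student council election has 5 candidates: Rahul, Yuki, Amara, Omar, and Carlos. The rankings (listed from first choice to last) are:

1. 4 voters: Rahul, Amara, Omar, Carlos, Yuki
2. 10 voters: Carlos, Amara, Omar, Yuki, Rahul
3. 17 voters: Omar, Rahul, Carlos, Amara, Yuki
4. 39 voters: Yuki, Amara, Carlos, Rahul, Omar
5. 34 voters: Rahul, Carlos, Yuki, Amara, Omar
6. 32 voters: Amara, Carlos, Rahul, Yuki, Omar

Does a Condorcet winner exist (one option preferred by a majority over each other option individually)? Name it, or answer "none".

none

Checking pairwise contests:
Amara beats Rahul 81–55.
Rahul beats Yuki 87–49.
Yuki beats Amara 73–63.
Rahul beats Omar 109–27.
Amara beats Carlos 75–61.
Every option loses at least one head-to-head, so there is no Condorcet winner.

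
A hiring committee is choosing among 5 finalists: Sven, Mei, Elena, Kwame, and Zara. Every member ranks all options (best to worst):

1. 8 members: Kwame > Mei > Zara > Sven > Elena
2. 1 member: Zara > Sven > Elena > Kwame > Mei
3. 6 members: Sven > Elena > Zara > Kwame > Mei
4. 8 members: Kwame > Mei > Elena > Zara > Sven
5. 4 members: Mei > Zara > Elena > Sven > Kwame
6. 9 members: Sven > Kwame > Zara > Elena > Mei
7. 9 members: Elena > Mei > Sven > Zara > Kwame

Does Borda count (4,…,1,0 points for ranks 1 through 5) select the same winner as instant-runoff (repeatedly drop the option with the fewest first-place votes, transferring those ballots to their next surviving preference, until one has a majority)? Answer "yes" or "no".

no

Borda — scores: Sven 93, Mei 91, Elena 89, Kwame 98, Zara 79. Winner: Kwame.
Instant-runoff — R1 Sven 15, Mei 4, Elena 9, Kwame 16, Zara 1 (Zara out); R2 Sven 16, Mei 4, Elena 9, Kwame 16 (Mei out); R3 Sven 16, Elena 13, Kwame 16 (Elena out); R4 Sven 29, Kwame 16 (Sven winner). Winner: Sven.
The two methods disagree.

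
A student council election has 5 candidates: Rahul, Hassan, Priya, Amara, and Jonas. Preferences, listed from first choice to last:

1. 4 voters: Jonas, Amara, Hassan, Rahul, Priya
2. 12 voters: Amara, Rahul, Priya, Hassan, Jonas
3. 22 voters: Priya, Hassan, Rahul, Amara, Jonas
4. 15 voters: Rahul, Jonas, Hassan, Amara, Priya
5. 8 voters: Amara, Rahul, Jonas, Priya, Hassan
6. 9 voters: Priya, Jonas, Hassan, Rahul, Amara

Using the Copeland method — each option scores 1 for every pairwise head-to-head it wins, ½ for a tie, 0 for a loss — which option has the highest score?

Rahul

Rahul: beats Priya, Amara, and Jonas; ties Hassan → score 3.5.
Hassan: beats Amara; ties Rahul; loses to Priya and Jonas → score 1.5.
Priya: beats Hassan and Jonas; loses to Rahul and Amara → score 2.
Amara: beats Priya and Jonas; loses to Rahul and Hassan → score 2.
Jonas: beats Hassan; loses to Rahul, Priya, and Amara → score 1.
Rahul has the best pairwise record.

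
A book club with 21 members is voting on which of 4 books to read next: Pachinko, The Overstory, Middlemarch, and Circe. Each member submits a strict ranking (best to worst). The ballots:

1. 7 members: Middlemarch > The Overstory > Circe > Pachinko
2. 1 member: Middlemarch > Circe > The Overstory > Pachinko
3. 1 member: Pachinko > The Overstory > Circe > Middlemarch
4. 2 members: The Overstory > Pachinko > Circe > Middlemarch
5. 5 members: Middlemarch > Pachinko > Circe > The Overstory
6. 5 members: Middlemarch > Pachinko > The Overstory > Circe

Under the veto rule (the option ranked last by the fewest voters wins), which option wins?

Middlemarch

Last-place votes: Pachinko 8, The Overstory 5, Middlemarch 3, Circe 5.
Middlemarch is ranked last by the fewest voters, so Middlemarch wins.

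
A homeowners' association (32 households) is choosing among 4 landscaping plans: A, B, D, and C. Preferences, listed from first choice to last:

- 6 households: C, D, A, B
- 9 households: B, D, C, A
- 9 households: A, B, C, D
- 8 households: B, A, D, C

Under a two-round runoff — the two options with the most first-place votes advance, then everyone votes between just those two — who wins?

Round 1 first-place votes: A 9, B 17, D 0, C 6.
B and A advance.
Runoff: B is preferred to A by 17 voters; A by 15.
B wins the runoff.

B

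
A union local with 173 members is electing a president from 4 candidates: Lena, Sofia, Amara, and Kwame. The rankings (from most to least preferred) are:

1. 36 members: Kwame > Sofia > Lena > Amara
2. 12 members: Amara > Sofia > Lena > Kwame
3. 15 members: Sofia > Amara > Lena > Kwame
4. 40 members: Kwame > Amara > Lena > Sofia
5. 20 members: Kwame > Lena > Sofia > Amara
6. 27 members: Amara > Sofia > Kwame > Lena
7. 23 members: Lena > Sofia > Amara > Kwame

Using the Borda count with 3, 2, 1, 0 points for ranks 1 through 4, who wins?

Lena: 36·1 + 12·1 + 15·1 + 40·1 + 20·2 + 27·0 + 23·3 = 212
Sofia: 36·2 + 12·2 + 15·3 + 40·0 + 20·1 + 27·2 + 23·2 = 261
Amara: 36·0 + 12·3 + 15·2 + 40·2 + 20·0 + 27·3 + 23·1 = 250
Kwame: 36·3 + 12·0 + 15·0 + 40·3 + 20·3 + 27·1 + 23·0 = 315
Kwame has the highest Borda score (315).

Kwame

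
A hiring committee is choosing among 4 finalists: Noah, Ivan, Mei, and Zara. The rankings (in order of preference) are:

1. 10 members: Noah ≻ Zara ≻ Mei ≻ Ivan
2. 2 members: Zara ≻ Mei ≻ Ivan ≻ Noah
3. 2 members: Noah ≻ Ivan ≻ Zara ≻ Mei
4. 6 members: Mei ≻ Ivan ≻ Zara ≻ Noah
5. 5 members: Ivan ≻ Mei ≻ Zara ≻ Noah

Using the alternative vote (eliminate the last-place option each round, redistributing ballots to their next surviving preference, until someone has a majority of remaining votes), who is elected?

Mei

Round 1: Noah 12, Ivan 5, Mei 6, Zara 2. Eliminate Zara.
Round 2: Noah 12, Ivan 5, Mei 8. Eliminate Ivan.
Round 3: Noah 12, Mei 13. Mei has a majority.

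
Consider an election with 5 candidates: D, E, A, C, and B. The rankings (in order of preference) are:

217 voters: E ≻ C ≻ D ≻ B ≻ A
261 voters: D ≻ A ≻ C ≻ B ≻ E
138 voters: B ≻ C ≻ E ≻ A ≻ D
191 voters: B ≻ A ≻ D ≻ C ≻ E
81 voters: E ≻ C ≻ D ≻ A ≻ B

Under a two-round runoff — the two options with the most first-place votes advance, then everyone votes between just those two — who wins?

B

Round 1 first-place votes: D 261, E 298, A 0, C 0, B 329.
B and E advance.
Runoff: B is preferred to E by 590 voters; E by 298.
B wins the runoff.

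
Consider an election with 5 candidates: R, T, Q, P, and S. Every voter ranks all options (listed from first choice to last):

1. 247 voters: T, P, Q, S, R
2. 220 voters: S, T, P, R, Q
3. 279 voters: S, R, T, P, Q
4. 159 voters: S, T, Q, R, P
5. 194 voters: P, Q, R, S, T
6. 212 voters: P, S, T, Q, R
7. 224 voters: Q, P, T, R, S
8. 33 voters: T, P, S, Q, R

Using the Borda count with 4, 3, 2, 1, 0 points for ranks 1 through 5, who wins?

R: 247·0 + 220·1 + 279·3 + 159·1 + 194·2 + 212·0 + 224·1 + 33·0 = 1828
T: 247·4 + 220·3 + 279·2 + 159·3 + 194·0 + 212·2 + 224·2 + 33·4 = 3687
Q: 247·2 + 220·0 + 279·0 + 159·2 + 194·3 + 212·1 + 224·4 + 33·1 = 2535
P: 247·3 + 220·2 + 279·1 + 159·0 + 194·4 + 212·4 + 224·3 + 33·3 = 3855
S: 247·1 + 220·4 + 279·4 + 159·4 + 194·1 + 212·3 + 224·0 + 33·2 = 3775
P has the highest Borda score (3855).

P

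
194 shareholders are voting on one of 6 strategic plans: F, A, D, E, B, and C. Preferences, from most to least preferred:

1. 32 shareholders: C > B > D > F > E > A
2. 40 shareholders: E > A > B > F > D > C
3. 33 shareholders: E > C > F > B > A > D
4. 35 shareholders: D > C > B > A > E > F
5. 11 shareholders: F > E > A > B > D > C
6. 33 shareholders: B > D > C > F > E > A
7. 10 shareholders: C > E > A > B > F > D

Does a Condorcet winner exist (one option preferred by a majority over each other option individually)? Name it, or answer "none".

none

Checking pairwise contests:
D beats F 100–94.
F beats A 109–85.
B beats D 159–35.
D beats E 100–94.
C beats B 110–84.
D beats C 119–75.
Every option loses at least one head-to-head, so there is no Condorcet winner.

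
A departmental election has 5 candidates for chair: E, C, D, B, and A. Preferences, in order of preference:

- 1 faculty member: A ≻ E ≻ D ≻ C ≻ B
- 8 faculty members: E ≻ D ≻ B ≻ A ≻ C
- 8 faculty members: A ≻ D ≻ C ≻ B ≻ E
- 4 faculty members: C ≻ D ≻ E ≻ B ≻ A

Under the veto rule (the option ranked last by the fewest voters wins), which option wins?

Last-place votes: E 8, C 8, D 0, B 1, A 4.
D is ranked last by the fewest voters, so D wins.

D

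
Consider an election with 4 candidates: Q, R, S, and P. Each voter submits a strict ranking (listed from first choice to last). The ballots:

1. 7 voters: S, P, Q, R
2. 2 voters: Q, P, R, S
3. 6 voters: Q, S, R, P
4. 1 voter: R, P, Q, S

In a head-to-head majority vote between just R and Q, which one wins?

Voters preferring R to Q: 1; preferring Q to R: 15.
Q wins the head-to-head.

Q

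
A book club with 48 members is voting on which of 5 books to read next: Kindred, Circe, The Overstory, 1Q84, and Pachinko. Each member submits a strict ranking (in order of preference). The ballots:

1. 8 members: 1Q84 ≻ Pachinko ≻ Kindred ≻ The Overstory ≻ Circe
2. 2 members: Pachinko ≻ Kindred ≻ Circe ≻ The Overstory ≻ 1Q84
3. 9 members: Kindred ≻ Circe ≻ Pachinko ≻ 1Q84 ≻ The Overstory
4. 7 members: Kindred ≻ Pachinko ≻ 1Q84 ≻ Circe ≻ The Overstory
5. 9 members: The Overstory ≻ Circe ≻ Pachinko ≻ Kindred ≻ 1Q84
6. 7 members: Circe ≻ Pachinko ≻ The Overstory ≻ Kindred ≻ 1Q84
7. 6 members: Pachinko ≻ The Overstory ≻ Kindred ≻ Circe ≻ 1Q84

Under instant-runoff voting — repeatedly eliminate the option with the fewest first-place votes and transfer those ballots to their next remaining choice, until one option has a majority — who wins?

Round 1: Kindred 16, Circe 7, The Overstory 9, 1Q84 8, Pachinko 8. Eliminate Circe.
Round 2: Kindred 16, The Overstory 9, 1Q84 8, Pachinko 15. Eliminate 1Q84.
Round 3: Kindred 16, The Overstory 9, Pachinko 23. Eliminate The Overstory.
Round 4: Kindred 16, Pachinko 32. Pachinko has a majority.

Pachinko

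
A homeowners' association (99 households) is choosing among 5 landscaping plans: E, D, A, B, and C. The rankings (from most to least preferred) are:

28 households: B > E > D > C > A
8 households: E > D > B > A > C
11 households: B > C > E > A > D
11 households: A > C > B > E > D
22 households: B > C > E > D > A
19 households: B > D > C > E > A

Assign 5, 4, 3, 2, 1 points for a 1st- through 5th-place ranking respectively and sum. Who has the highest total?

E: 28·4 + 8·5 + 11·3 + 11·2 + 22·3 + 19·2 = 311
D: 28·3 + 8·4 + 11·1 + 11·1 + 22·2 + 19·4 = 258
A: 28·1 + 8·2 + 11·2 + 11·5 + 22·1 + 19·1 = 162
B: 28·5 + 8·3 + 11·5 + 11·3 + 22·5 + 19·5 = 457
C: 28·2 + 8·1 + 11·4 + 11·4 + 22·4 + 19·3 = 297
B has the highest Borda score (457).

B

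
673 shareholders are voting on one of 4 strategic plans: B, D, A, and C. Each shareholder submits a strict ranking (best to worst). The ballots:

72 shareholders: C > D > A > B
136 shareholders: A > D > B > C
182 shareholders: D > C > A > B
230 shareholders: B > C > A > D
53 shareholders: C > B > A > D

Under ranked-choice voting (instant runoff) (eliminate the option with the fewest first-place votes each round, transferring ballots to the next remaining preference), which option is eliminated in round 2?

A

Round 1: B 230, D 182, A 136, C 125. Eliminate C.
Round 2: B 283, D 254, A 136. Eliminate A.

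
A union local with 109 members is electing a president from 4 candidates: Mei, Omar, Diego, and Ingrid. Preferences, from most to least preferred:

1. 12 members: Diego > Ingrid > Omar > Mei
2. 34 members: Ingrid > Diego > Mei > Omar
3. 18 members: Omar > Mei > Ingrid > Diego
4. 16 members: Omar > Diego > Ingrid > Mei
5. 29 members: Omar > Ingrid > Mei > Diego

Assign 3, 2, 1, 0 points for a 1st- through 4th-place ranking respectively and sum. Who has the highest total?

Ingrid

Mei: 12·0 + 34·1 + 18·2 + 16·0 + 29·1 = 99
Omar: 12·1 + 34·0 + 18·3 + 16·3 + 29·3 = 201
Diego: 12·3 + 34·2 + 18·0 + 16·2 + 29·0 = 136
Ingrid: 12·2 + 34·3 + 18·1 + 16·1 + 29·2 = 218
Ingrid has the highest Borda score (218).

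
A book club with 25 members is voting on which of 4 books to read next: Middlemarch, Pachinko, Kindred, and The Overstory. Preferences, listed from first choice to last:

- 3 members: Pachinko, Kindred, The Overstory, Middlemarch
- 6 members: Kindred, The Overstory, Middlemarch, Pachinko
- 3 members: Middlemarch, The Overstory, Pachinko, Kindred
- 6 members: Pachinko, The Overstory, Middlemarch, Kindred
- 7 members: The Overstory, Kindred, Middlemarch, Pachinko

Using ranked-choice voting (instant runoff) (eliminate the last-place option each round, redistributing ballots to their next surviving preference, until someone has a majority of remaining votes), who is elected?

The Overstory

Round 1: Middlemarch 3, Pachinko 9, Kindred 6, The Overstory 7. Eliminate Middlemarch.
Round 2: Pachinko 9, Kindred 6, The Overstory 10. Eliminate Kindred.
Round 3: Pachinko 9, The Overstory 16. The Overstory has a majority.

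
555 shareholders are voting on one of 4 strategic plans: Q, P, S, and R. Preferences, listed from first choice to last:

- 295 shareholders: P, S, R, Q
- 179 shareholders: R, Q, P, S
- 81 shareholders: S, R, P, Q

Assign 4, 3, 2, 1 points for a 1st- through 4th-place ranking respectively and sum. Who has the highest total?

Q: 295·1 + 179·3 + 81·1 = 913
P: 295·4 + 179·2 + 81·2 = 1700
S: 295·3 + 179·1 + 81·4 = 1388
R: 295·2 + 179·4 + 81·3 = 1549
P has the highest Borda score (1700).

P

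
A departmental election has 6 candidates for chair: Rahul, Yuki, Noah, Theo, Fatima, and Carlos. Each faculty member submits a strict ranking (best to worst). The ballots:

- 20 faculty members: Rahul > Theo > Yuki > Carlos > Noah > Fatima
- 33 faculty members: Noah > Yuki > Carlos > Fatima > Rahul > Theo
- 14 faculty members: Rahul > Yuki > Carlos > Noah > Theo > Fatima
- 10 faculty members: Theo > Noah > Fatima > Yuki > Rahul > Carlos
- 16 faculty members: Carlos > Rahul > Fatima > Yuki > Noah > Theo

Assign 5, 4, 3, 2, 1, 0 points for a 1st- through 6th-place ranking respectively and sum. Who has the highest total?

Yuki

Rahul: 20·5 + 33·1 + 14·5 + 10·1 + 16·4 = 277
Yuki: 20·3 + 33·4 + 14·4 + 10·2 + 16·2 = 300
Noah: 20·1 + 33·5 + 14·2 + 10·4 + 16·1 = 269
Theo: 20·4 + 33·0 + 14·1 + 10·5 + 16·0 = 144
Fatima: 20·0 + 33·2 + 14·0 + 10·3 + 16·3 = 144
Carlos: 20·2 + 33·3 + 14·3 + 10·0 + 16·5 = 261
Yuki has the highest Borda score (300).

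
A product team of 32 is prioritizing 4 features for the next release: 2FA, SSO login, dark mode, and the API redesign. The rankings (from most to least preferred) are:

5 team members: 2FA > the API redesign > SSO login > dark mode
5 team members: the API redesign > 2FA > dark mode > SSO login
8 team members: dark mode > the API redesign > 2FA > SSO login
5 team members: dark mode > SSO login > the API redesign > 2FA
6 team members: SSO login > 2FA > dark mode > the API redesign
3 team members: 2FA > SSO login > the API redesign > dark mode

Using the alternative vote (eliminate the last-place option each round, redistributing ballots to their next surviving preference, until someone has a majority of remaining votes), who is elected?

2FA

Round 1: 2FA 8, SSO login 6, dark mode 13, the API redesign 5. Eliminate the API redesign.
Round 2: 2FA 13, SSO login 6, dark mode 13. Eliminate SSO login.
Round 3: 2FA 19, dark mode 13. 2FA has a majority.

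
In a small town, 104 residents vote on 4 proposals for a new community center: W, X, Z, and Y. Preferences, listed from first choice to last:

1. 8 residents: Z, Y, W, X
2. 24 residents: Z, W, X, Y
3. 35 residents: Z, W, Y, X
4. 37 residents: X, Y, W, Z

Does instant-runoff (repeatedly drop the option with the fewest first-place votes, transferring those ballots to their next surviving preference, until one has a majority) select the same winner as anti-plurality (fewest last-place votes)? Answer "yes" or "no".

Instant-runoff — R1 W 0, X 37, Z 67, Y 0 (Z winner). Winner: Z.
Anti-plurality — last-place votes: W 0, X 43, Z 37, Y 24. Winner: W.
The two methods disagree.

no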